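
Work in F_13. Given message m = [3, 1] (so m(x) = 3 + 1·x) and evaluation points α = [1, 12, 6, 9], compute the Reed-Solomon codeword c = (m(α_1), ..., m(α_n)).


c = [4, 2, 9, 12]

Message polynomial: m(x) = 3 + 1·x (mod 13).
For each evaluation point α_i, compute m(α_i) mod 13:
  α_1 = 1: Horner steps 1 → 4, so m(1) = 4.
  α_2 = 12: Horner steps 1 → 2, so m(12) = 2.
  α_3 = 6: Horner steps 1 → 9, so m(6) = 9.
  α_4 = 9: Horner steps 1 → 12, so m(9) = 12.
Codeword c = [4, 2, 9, 12] ∈ F_13^4.


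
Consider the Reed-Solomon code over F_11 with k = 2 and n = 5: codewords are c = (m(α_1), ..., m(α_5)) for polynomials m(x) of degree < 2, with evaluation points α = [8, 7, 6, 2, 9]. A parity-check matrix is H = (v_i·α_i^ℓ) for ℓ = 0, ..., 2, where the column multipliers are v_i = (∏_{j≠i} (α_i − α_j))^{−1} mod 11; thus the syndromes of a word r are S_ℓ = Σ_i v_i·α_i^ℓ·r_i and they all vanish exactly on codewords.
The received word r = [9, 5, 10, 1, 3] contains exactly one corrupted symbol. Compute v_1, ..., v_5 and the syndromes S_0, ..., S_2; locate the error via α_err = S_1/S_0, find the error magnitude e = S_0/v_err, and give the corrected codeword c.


S = (10, 4, 6), error at position 2, error magnitude e = 1, c = [9, 4, 10, 1, 3].

Step 1: column multipliers v_i = (∏_{j≠i}(α_i − α_j))^{−1} mod 11.
  i = 1 (α = 8): (8−7)(8−6)(8−2)(8−9) = 1·2·6·(−1) = −12 ≡ 10, so v_1 = 10^{−1} = 10 (mod 11).
  i = 2 (α = 7): (7−8)(7−6)(7−2)(7−9) = (−1)·1·5·(−2) = 10 ≡ 10, so v_2 = 10^{−1} = 10 (mod 11).
  i = 3 (α = 6): (6−8)(6−7)(6−2)(6−9) = (−2)·(−1)·4·(−3) = −24 ≡ 9, so v_3 = 9^{−1} = 5 (mod 11).
  i = 4 (α = 2): (2−8)(2−7)(2−6)(2−9) = (−6)·(−5)·(−4)·(−7) = 840 ≡ 4, so v_4 = 4^{−1} = 3 (mod 11).
  i = 5 (α = 9): (9−8)(9−7)(9−6)(9−2) = 1·2·3·7 = 42 ≡ 9, so v_5 = 9^{−1} = 5 (mod 11).
  v = [10, 10, 5, 3, 5].
Step 2: syndromes of r = [9, 5, 10, 1, 3] (all sums mod 11).
  S_0 = Σ v_i r_i = 10·9 + 10·5 + 5·10 + 3·1 + 5·3 = 208 ≡ 10.
  S_1 = Σ v_i α_i r_i = 10·8·9 + 10·7·5 + 5·6·10 + 3·2·1 + 5·9·3 = 1511 ≡ 4.
  α_i^2 mod 11 = [9, 5, 3, 4, 4].
  S_2 = Σ v_i α_i^2 r_i = 10·9·9 + 10·5·5 + 5·3·10 + 3·4·1 + 5·4·3 = 1282 ≡ 6.
  S = (10, 4, 6) ≠ 0, so r is not a codeword (an error is present).
Step 3: locate the error. For a single error e at position i, S_ℓ = v_i·e·α_i^ℓ, so α_err = S_1/S_0.
  S_0^{−1} = 10^{−1} = 10 (mod 11), so α_err = 4·10 = 40 ≡ 7 = α_2. Error position i = 2.
  Consistency check: S_2/S_1 = 6·3 = 18 ≡ 7 = α_err ✓ (single-error assumption holds).
Step 4: error magnitude e = S_0/v_2 = S_0·∏_{j≠2}(α_2 − α_j) = 10·10 = 100 ≡ 1 (mod 11).
Step 5: correct position 2: c_2 = r_2 − e = 5 − 1 ≡ 4 (mod 11). Hence c = [9, 4, 10, 1, 3].
  Check: interpolating c through the α_i gives m(x) = 2 + 5·x (degree < 2) with m(α_i) = c_i for every i, so c is indeed a codeword.


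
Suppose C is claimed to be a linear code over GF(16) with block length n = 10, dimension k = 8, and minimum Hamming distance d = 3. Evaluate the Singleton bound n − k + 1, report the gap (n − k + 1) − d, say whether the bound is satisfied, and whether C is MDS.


Singleton RHS = n − k + 1 = 3, slack = 0, bound satisfied, MDS.

Singleton bound: d ≤ n − k + 1.
Here n = 10, k = 8, so n − k + 1 = 3.
Given d = 3, check d ≤ 3: YES.
Slack = (n − k + 1) − d = 0.
The code is MDS (slack = 0).
Description: the claimed parameters are [10, 8, 3]_16; such a code would be MDS (meets Singleton bound).


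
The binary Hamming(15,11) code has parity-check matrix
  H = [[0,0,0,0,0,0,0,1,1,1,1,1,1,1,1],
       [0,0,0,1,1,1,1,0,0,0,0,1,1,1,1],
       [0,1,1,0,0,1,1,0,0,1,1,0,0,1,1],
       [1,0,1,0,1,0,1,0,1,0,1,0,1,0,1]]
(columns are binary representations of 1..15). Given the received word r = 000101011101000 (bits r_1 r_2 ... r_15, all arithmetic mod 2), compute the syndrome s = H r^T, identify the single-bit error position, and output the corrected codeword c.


s = (0, 1, 0, 1)^T, error position = 5, corrected codeword c = 000111011101000

Compute s = H r^T mod 2 one row at a time:
  s_1 = 1 + 1 + 1 + 0 + 1 + 0 + 0 + 0 = 4 ≡ 0 (mod 2).
  s_2 = 1 + 0 + 1 + 0 + 1 + 0 + 0 + 0 = 3 ≡ 1 (mod 2).
  s_3 = 0 + 0 + 1 + 0 + 1 + 0 + 0 + 0 = 2 ≡ 0 (mod 2).
  s_4 = 0 + 0 + 0 + 0 + 1 + 0 + 0 + 0 = 1 ≡ 1 (mod 2).
s = (0, 1, 0, 1)^T — this equals column 5 of H (binary 0101), so error is at position 5.
Correct: flip bit 5 of r = 000101011101000 to get c = 000111011101000.


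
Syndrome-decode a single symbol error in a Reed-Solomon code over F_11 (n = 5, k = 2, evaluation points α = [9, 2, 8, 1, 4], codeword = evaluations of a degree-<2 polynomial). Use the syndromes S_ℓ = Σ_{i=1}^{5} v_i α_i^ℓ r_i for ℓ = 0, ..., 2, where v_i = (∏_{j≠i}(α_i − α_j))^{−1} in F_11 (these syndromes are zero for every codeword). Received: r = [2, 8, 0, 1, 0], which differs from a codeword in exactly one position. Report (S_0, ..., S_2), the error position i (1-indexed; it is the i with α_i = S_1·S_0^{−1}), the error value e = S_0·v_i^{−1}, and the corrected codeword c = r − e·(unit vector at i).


S = (2, 5, 7), error at position 3, error magnitude e = 5, c = [2, 8, 6, 1, 0].

Step 1: column multipliers v_i = (∏_{j≠i}(α_i − α_j))^{−1} mod 11.
  i = 1 (α = 9): (9−2)(9−8)(9−1)(9−4) = 7·1·8·5 = 280 ≡ 5, so v_1 = 5^{−1} = 9 (mod 11).
  i = 2 (α = 2): (2−9)(2−8)(2−1)(2−4) = (−7)·(−6)·1·(−2) = −84 ≡ 4, so v_2 = 4^{−1} = 3 (mod 11).
  i = 3 (α = 8): (8−9)(8−2)(8−1)(8−4) = (−1)·6·7·4 = −168 ≡ 8, so v_3 = 8^{−1} = 7 (mod 11).
  i = 4 (α = 1): (1−9)(1−2)(1−8)(1−4) = (−8)·(−1)·(−7)·(−3) = 168 ≡ 3, so v_4 = 3^{−1} = 4 (mod 11).
  i = 5 (α = 4): (4−9)(4−2)(4−8)(4−1) = (−5)·2·(−4)·3 = 120 ≡ 10, so v_5 = 10^{−1} = 10 (mod 11).
  v = [9, 3, 7, 4, 10].
Step 2: syndromes of r = [2, 8, 0, 1, 0] (all sums mod 11).
  S_0 = Σ v_i r_i = 9·2 + 3·8 + 7·0 + 4·1 + 10·0 = 46 ≡ 2.
  S_1 = Σ v_i α_i r_i = 9·9·2 + 3·2·8 + 7·8·0 + 4·1·1 + 10·4·0 = 214 ≡ 5.
  α_i^2 mod 11 = [4, 4, 9, 1, 5].
  S_2 = Σ v_i α_i^2 r_i = 9·4·2 + 3·4·8 + 7·9·0 + 4·1·1 + 10·5·0 = 172 ≡ 7.
  S = (2, 5, 7) ≠ 0, so r is not a codeword (an error is present).
Step 3: locate the error. For a single error e at position i, S_ℓ = v_i·e·α_i^ℓ, so α_err = S_1/S_0.
  S_0^{−1} = 2^{−1} = 6 (mod 11), so α_err = 5·6 = 30 ≡ 8 = α_3. Error position i = 3.
  Consistency check: S_2/S_1 = 7·9 = 63 ≡ 8 = α_err ✓ (single-error assumption holds).
Step 4: error magnitude e = S_0/v_3 = S_0·∏_{j≠3}(α_3 − α_j) = 2·8 = 16 ≡ 5 (mod 11).
Step 5: correct position 3: c_3 = r_3 − e = 0 − 5 ≡ 6 (mod 11). Hence c = [2, 8, 6, 1, 0].
  Check: interpolating c through the α_i gives m(x) = 5 + 7·x (degree < 2) with m(α_i) = c_i for every i, so c is indeed a codeword.


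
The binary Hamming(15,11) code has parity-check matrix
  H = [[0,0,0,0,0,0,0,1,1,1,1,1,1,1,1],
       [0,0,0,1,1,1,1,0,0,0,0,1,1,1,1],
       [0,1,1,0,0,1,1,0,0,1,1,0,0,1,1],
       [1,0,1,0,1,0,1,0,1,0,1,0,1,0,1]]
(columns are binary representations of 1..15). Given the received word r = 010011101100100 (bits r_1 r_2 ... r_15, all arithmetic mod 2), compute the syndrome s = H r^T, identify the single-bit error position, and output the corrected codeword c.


s = (1, 0, 0, 0)^T, error position = 8, corrected codeword c = 010011111100100

Compute s = H r^T mod 2 one row at a time:
  s_1 = 0 + 1 + 1 + 0 + 0 + 1 + 0 + 0 = 3 ≡ 1 (mod 2).
  s_2 = 0 + 1 + 1 + 1 + 0 + 1 + 0 + 0 = 4 ≡ 0 (mod 2).
  s_3 = 1 + 0 + 1 + 1 + 1 + 0 + 0 + 0 = 4 ≡ 0 (mod 2).
  s_4 = 0 + 0 + 1 + 1 + 1 + 0 + 1 + 0 = 4 ≡ 0 (mod 2).
s = (1, 0, 0, 0)^T — this equals column 8 of H (binary 1000), so error is at position 8.
Correct: flip bit 8 of r = 010011101100100 to get c = 010011111100100.


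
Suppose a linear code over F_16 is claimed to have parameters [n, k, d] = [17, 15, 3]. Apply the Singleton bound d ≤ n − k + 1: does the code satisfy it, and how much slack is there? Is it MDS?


Singleton RHS = n − k + 1 = 3, slack = 0, bound satisfied, MDS.

Singleton bound: d ≤ n − k + 1.
Here n = 17, k = 15, so n − k + 1 = 3.
Given d = 3, check d ≤ 3: YES.
Slack = (n − k + 1) − d = 0.
The code is MDS (slack = 0).
Description: the claimed parameters are [17, 15, 3]_16; such a code would be MDS (meets Singleton bound).


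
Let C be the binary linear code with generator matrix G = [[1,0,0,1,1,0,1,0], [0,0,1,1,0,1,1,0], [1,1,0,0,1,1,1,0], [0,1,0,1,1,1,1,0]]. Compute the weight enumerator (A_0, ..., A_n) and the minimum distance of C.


Weight distribution: A_0 = 1, A_2 = 2, A_3 = 4, A_4 = 5, A_5 = 4. Minimum distance d = 2.

Enumerate all 2^4 = 16 messages m ∈ F_2^4.
For each, compute codeword c = mG in F_2^8, then tally its weight.
  m = 0000 → c = 00000000, weight = 0.
  m = 1000 → c = 10011010, weight = 4.
  m = 0100 → c = 00110110, weight = 4.
  m = 1100 → c = 10101100, weight = 4.
  m = 0010 → c = 11001110, weight = 5.
  m = 1010 → c = 01010100, weight = 3.
  m = 0110 → c = 11111000, weight = 5.
  m = 1110 → c = 01100010, weight = 3.
  m = 0001 → c = 01011110, weight = 5.
  m = 1001 → c = 11000100, weight = 3.
  m = 0101 → c = 01101000, weight = 3.
  m = 1101 → c = 11110010, weight = 5.
  m = 0011 → c = 10010000, weight = 2.
  m = 1011 → c = 00001010, weight = 2.
  m = 0111 → c = 10100110, weight = 4.
  m = 1111 → c = 00111100, weight = 4.
Tally weights:
  weight 0: 1 codewords.
  weight 2: 2 codewords.
  weight 3: 4 codewords.
  weight 4: 5 codewords.
  weight 5: 4 codewords.
Minimum distance d = smallest w > 0 with A_w > 0 = 2.
Sanity: Σ A_w = 16 = 2^4 = 16 ✓.


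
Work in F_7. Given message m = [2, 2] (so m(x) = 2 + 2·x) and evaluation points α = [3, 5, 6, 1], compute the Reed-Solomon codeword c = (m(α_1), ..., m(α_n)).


c = [1, 5, 0, 4]

Message polynomial: m(x) = 2 + 2·x (mod 7).
For each evaluation point α_i, compute m(α_i) mod 7:
  α_1 = 3: Horner steps 2 → 1, so m(3) = 1.
  α_2 = 5: Horner steps 2 → 5, so m(5) = 5.
  α_3 = 6: Horner steps 2 → 0, so m(6) = 0.
  α_4 = 1: Horner steps 2 → 4, so m(1) = 4.
Codeword c = [1, 5, 0, 4] ∈ F_7^4.


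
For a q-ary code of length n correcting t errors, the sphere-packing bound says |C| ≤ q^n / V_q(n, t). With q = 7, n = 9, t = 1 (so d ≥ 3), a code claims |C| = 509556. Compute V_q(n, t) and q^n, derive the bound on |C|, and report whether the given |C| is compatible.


V_q(n, t) = 55, q^n = 40353607, Hamming bound = 733701, |C| = 509556 ≤ bound (satisfied).

Step 1: Compute V_q(n, t) = Σ_{j=0}^1 C(n, j) (q−1)^j.
  j = 0: C(9,0)·(6)^0 = 1·1 = 1.
  j = 1: C(9,1)·(6)^1 = 9·6 = 54.
  V_q(n, t) = 1 + 54 = 55.
Step 2: q^n = 7^9 = 40353607.
Step 3: Hamming bound ⌊q^n / V_q(n,t)⌋ = ⌊40353607/55⌋ = 733701.
Step 4: Compare |C| = 509556 to 733701: satisfied.
The claimed |C| lies below the Hamming bound.


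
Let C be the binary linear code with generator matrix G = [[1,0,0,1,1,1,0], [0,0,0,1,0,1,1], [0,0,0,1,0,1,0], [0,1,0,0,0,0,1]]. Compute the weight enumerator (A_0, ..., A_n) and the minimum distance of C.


Weight distribution: A_0 = 1, A_1 = 2, A_2 = 3, A_3 = 4, A_4 = 3, A_5 = 2, A_6 = 1. Minimum distance d = 1.

Enumerate all 2^4 = 16 messages m ∈ F_2^4.
For each, compute codeword c = mG in F_2^7, then tally its weight.
  m = 0000 → c = 0000000, weight = 0.
  m = 1000 → c = 1001110, weight = 4.
  m = 0100 → c = 0001011, weight = 3.
  m = 1100 → c = 1000101, weight = 3.
  m = 0010 → c = 0001010, weight = 2.
  m = 1010 → c = 1000100, weight = 2.
  m = 0110 → c = 0000001, weight = 1.
  m = 1110 → c = 1001111, weight = 5.
  m = 0001 → c = 0100001, weight = 2.
  m = 1001 → c = 1101111, weight = 6.
  m = 0101 → c = 0101010, weight = 3.
  m = 1101 → c = 1100100, weight = 3.
  m = 0011 → c = 0101011, weight = 4.
  m = 1011 → c = 1100101, weight = 4.
  m = 0111 → c = 0100000, weight = 1.
  m = 1111 → c = 1101110, weight = 5.
Tally weights:
  weight 0: 1 codewords.
  weight 1: 2 codewords.
  weight 2: 3 codewords.
  weight 3: 4 codewords.
  weight 4: 3 codewords.
  weight 5: 2 codewords.
  weight 6: 1 codewords.
Minimum distance d = smallest w > 0 with A_w > 0 = 1.
Sanity: Σ A_w = 16 = 2^4 = 16 ✓.


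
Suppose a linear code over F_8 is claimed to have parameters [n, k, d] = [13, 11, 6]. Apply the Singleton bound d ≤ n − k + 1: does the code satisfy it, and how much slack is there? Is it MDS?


Singleton RHS = n − k + 1 = 3, slack = -3, bound violated (no such code; not MDS).

Singleton bound: d ≤ n − k + 1.
Here n = 13, k = 11, so n − k + 1 = 3.
Given d = 6, check d ≤ 3: NO.
Slack = (n − k + 1) − d = -3.
The slack is negative: d = 6 exceeds n − k + 1 = 3 by 3, so the Singleton bound is violated and no linear [13, 11, 6]_8 code can exist. In particular it is not MDS (MDS requires d = n − k + 1 exactly).
Description: the claimed parameters are [13, 11, 6]_8; such a code would be impossible (violates the Singleton bound).


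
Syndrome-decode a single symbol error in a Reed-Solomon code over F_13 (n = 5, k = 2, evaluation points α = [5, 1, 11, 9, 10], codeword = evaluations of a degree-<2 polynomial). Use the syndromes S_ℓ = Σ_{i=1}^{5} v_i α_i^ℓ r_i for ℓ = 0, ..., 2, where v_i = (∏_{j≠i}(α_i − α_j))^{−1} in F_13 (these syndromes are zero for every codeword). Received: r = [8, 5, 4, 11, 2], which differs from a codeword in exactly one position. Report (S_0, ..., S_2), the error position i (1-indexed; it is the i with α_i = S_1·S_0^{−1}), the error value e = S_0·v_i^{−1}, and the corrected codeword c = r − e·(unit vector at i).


S = (8, 10, 6), error at position 3, error magnitude e = 11, c = [8, 5, 6, 11, 2].

Step 1: column multipliers v_i = (∏_{j≠i}(α_i − α_j))^{−1} mod 13.
  i = 1 (α = 5): (5−1)(5−11)(5−9)(5−10) = 4·(−6)·(−4)·(−5) = −480 ≡ 1, so v_1 = 1^{−1} = 1 (mod 13).
  i = 2 (α = 1): (1−5)(1−11)(1−9)(1−10) = (−4)·(−10)·(−8)·(−9) = 2880 ≡ 7, so v_2 = 7^{−1} = 2 (mod 13).
  i = 3 (α = 11): (11−5)(11−1)(11−9)(11−10) = 6·10·2·1 = 120 ≡ 3, so v_3 = 3^{−1} = 9 (mod 13).
  i = 4 (α = 9): (9−5)(9−1)(9−11)(9−10) = 4·8·(−2)·(−1) = 64 ≡ 12, so v_4 = 12^{−1} = 12 (mod 13).
  i = 5 (α = 10): (10−5)(10−1)(10−11)(10−9) = 5·9·(−1)·1 = −45 ≡ 7, so v_5 = 7^{−1} = 2 (mod 13).
  v = [1, 2, 9, 12, 2].
Step 2: syndromes of r = [8, 5, 4, 11, 2] (all sums mod 13).
  S_0 = Σ v_i r_i = 1·8 + 2·5 + 9·4 + 12·11 + 2·2 = 190 ≡ 8.
  S_1 = Σ v_i α_i r_i = 1·5·8 + 2·1·5 + 9·11·4 + 12·9·11 + 2·10·2 = 1674 ≡ 10.
  α_i^2 mod 13 = [12, 1, 4, 3, 9].
  S_2 = Σ v_i α_i^2 r_i = 1·12·8 + 2·1·5 + 9·4·4 + 12·3·11 + 2·9·2 = 682 ≡ 6.
  S = (8, 10, 6) ≠ 0, so r is not a codeword (an error is present).
Step 3: locate the error. For a single error e at position i, S_ℓ = v_i·e·α_i^ℓ, so α_err = S_1/S_0.
  S_0^{−1} = 8^{−1} = 5 (mod 13), so α_err = 10·5 = 50 ≡ 11 = α_3. Error position i = 3.
  Consistency check: S_2/S_1 = 6·4 = 24 ≡ 11 = α_err ✓ (single-error assumption holds).
Step 4: error magnitude e = S_0/v_3 = S_0·∏_{j≠3}(α_3 − α_j) = 8·3 = 24 ≡ 11 (mod 13).
Step 5: correct position 3: c_3 = r_3 − e = 4 − 11 ≡ 6 (mod 13). Hence c = [8, 5, 6, 11, 2].
  Check: interpolating c through the α_i gives m(x) = 1 + 4·x (degree < 2) with m(α_i) = c_i for every i, so c is indeed a codeword.


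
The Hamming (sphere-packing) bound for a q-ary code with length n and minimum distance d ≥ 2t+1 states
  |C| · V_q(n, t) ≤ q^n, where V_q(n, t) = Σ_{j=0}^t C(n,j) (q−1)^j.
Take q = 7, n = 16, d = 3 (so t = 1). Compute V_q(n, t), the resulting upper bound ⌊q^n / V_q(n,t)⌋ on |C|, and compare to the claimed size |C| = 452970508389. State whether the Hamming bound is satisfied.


V_q(n, t) = 97, q^n = 33232930569601, Hamming bound = 342607531645, |C| = 452970508389 > bound (violated).

Step 1: Compute V_q(n, t) = Σ_{j=0}^1 C(n, j) (q−1)^j.
  j = 0: C(16,0)·(6)^0 = 1·1 = 1.
  j = 1: C(16,1)·(6)^1 = 16·6 = 96.
  V_q(n, t) = 1 + 96 = 97.
Step 2: q^n = 7^16 = 33232930569601.
Step 3: Hamming bound ⌊q^n / V_q(n,t)⌋ = ⌊33232930569601/97⌋ = 342607531645.
Step 4: Compare |C| = 452970508389 to 342607531645: violated.
The claimed |C| lies above the Hamming bound, so no 7-ary code of length 16 with d ≥ 3 can have 452970508389 codewords.


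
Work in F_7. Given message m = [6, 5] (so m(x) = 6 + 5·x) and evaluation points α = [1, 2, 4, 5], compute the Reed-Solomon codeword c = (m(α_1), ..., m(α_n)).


c = [4, 2, 5, 3]

Message polynomial: m(x) = 6 + 5·x (mod 7).
For each evaluation point α_i, compute m(α_i) mod 7:
  α_1 = 1: Horner steps 5 → 4, so m(1) = 4.
  α_2 = 2: Horner steps 5 → 2, so m(2) = 2.
  α_3 = 4: Horner steps 5 → 5, so m(4) = 5.
  α_4 = 5: Horner steps 5 → 3, so m(5) = 3.
Codeword c = [4, 2, 5, 3] ∈ F_7^4.


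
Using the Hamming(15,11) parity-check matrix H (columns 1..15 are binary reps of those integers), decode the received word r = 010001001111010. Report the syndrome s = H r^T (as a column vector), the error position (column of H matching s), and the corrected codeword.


s = (1, 1, 1, 0)^T, error position = 14, corrected codeword c = 010001001111000

Compute s = H r^T mod 2 one row at a time:
  s_1 = 0 + 1 + 1 + 1 + 1 + 0 + 1 + 0 = 5 ≡ 1 (mod 2).
  s_2 = 0 + 0 + 1 + 0 + 1 + 0 + 1 + 0 = 3 ≡ 1 (mod 2).
  s_3 = 1 + 0 + 1 + 0 + 1 + 1 + 1 + 0 = 5 ≡ 1 (mod 2).
  s_4 = 0 + 0 + 0 + 0 + 1 + 1 + 0 + 0 = 2 ≡ 0 (mod 2).
s = (1, 1, 1, 0)^T — this equals column 14 of H (binary 1110), so error is at position 14.
Correct: flip bit 14 of r = 010001001111010 to get c = 010001001111000.


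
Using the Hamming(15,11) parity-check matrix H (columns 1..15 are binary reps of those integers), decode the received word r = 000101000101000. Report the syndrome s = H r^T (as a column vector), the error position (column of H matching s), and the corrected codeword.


s = (0, 1, 0, 0)^T, error position = 4, corrected codeword c = 000001000101000

Compute s = H r^T mod 2 one row at a time:
  s_1 = 0 + 0 + 1 + 0 + 1 + 0 + 0 + 0 = 2 ≡ 0 (mod 2).
  s_2 = 1 + 0 + 1 + 0 + 1 + 0 + 0 + 0 = 3 ≡ 1 (mod 2).
  s_3 = 0 + 0 + 1 + 0 + 1 + 0 + 0 + 0 = 2 ≡ 0 (mod 2).
  s_4 = 0 + 0 + 0 + 0 + 0 + 0 + 0 + 0 = 0 ≡ 0 (mod 2).
s = (0, 1, 0, 0)^T — this equals column 4 of H (binary 0100), so error is at position 4.
Correct: flip bit 4 of r = 000101000101000 to get c = 000001000101000.


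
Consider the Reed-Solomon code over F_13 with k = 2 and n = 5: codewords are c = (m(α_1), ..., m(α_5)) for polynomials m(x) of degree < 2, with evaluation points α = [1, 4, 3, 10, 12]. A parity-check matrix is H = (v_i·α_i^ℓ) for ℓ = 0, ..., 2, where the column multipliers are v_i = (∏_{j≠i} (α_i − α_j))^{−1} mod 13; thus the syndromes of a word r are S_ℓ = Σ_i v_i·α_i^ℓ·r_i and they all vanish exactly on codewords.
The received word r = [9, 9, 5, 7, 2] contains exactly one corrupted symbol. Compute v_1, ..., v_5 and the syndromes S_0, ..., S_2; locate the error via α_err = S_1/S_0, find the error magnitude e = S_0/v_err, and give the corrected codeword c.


S = (10, 10, 10), error at position 1, error magnitude e = 12, c = [10, 9, 5, 7, 2].

Step 1: column multipliers v_i = (∏_{j≠i}(α_i − α_j))^{−1} mod 13.
  i = 1 (α = 1): (1−4)(1−3)(1−10)(1−12) = (−3)·(−2)·(−9)·(−11) = 594 ≡ 9, so v_1 = 9^{−1} = 3 (mod 13).
  i = 2 (α = 4): (4−1)(4−3)(4−10)(4−12) = 3·1·(−6)·(−8) = 144 ≡ 1, so v_2 = 1^{−1} = 1 (mod 13).
  i = 3 (α = 3): (3−1)(3−4)(3−10)(3−12) = 2·(−1)·(−7)·(−9) = −126 ≡ 4, so v_3 = 4^{−1} = 10 (mod 13).
  i = 4 (α = 10): (10−1)(10−4)(10−3)(10−12) = 9·6·7·(−2) = −756 ≡ 11, so v_4 = 11^{−1} = 6 (mod 13).
  i = 5 (α = 12): (12−1)(12−4)(12−3)(12−10) = 11·8·9·2 = 1584 ≡ 11, so v_5 = 11^{−1} = 6 (mod 13).
  v = [3, 1, 10, 6, 6].
Step 2: syndromes of r = [9, 9, 5, 7, 2] (all sums mod 13).
  S_0 = Σ v_i r_i = 3·9 + 1·9 + 10·5 + 6·7 + 6·2 = 140 ≡ 10.
  S_1 = Σ v_i α_i r_i = 3·1·9 + 1·4·9 + 10·3·5 + 6·10·7 + 6·12·2 = 777 ≡ 10.
  α_i^2 mod 13 = [1, 3, 9, 9, 1].
  S_2 = Σ v_i α_i^2 r_i = 3·1·9 + 1·3·9 + 10·9·5 + 6·9·7 + 6·1·2 = 894 ≡ 10.
  S = (10, 10, 10) ≠ 0, so r is not a codeword (an error is present).
Step 3: locate the error. For a single error e at position i, S_ℓ = v_i·e·α_i^ℓ, so α_err = S_1/S_0.
  S_0^{−1} = 10^{−1} = 4 (mod 13), so α_err = 10·4 = 40 ≡ 1 = α_1. Error position i = 1.
  Consistency check: S_2/S_1 = 10·4 = 40 ≡ 1 = α_err ✓ (single-error assumption holds).
Step 4: error magnitude e = S_0/v_1 = S_0·∏_{j≠1}(α_1 − α_j) = 10·9 = 90 ≡ 12 (mod 13).
Step 5: correct position 1: c_1 = r_1 − e = 9 − 12 ≡ 10 (mod 13). Hence c = [10, 9, 5, 7, 2].
  Check: interpolating c through the α_i gives m(x) = 6 + 4·x (degree < 2) with m(α_i) = c_i for every i, so c is indeed a codeword.


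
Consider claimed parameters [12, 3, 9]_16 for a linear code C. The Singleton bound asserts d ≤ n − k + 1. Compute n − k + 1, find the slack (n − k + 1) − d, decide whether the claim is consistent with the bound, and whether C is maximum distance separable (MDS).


Singleton RHS = n − k + 1 = 10, slack = 1, bound satisfied, not MDS.

Singleton bound: d ≤ n − k + 1.
Here n = 12, k = 3, so n − k + 1 = 10.
Given d = 9, check d ≤ 10: YES.
Slack = (n − k + 1) − d = 1.
The code is NOT MDS (slack = 1 > 0).
Description: the claimed parameters are [12, 3, 9]_16; such a code would be non-MDS.


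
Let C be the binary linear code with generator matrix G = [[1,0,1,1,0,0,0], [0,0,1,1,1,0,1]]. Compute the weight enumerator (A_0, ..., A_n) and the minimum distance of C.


Weight distribution: A_0 = 1, A_3 = 2, A_4 = 1. Minimum distance d = 3.

Enumerate all 2^2 = 4 messages m ∈ F_2^2.
For each, compute codeword c = mG in F_2^7, then tally its weight.
  m = 00 → c = 0000000, weight = 0.
  m = 10 → c = 1011000, weight = 3.
  m = 01 → c = 0011101, weight = 4.
  m = 11 → c = 1000101, weight = 3.
Tally weights:
  weight 0: 1 codewords.
  weight 3: 2 codewords.
  weight 4: 1 codewords.
Minimum distance d = smallest w > 0 with A_w > 0 = 3.
Sanity: Σ A_w = 4 = 2^2 = 4 ✓.


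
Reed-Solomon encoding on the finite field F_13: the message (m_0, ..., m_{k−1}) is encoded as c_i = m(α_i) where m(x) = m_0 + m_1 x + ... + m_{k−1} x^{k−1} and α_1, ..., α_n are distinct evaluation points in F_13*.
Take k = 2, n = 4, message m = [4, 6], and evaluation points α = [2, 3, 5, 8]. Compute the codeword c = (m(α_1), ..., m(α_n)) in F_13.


c = [3, 9, 8, 0]

Message polynomial: m(x) = 4 + 6·x (mod 13).
For each evaluation point α_i, compute m(α_i) mod 13:
  α_1 = 2: Horner steps 6 → 3, so m(2) = 3.
  α_2 = 3: Horner steps 6 → 9, so m(3) = 9.
  α_3 = 5: Horner steps 6 → 8, so m(5) = 8.
  α_4 = 8: Horner steps 6 → 0, so m(8) = 0.
Codeword c = [3, 9, 8, 0] ∈ F_13^4.


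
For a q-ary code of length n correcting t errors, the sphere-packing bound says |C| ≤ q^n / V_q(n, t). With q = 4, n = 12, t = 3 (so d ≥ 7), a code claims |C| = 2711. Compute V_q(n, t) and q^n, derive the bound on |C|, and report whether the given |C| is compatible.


V_q(n, t) = 6571, q^n = 16777216, Hamming bound = 2553, |C| = 2711 > bound (violated).

Step 1: Compute V_q(n, t) = Σ_{j=0}^3 C(n, j) (q−1)^j.
  j = 0: C(12,0)·(3)^0 = 1·1 = 1.
  j = 1: C(12,1)·(3)^1 = 12·3 = 36.
  j = 2: C(12,2)·(3)^2 = 66·9 = 594.
  j = 3: C(12,3)·(3)^3 = 220·27 = 5940.
  V_q(n, t) = 1 + 36 + 594 + 5940 = 6571.
Step 2: q^n = 4^12 = 16777216.
Step 3: Hamming bound ⌊q^n / V_q(n,t)⌋ = ⌊16777216/6571⌋ = 2553.
Step 4: Compare |C| = 2711 to 2553: violated.
The claimed |C| lies above the Hamming bound, so no 4-ary code of length 12 with d ≥ 7 can have 2711 codewords.


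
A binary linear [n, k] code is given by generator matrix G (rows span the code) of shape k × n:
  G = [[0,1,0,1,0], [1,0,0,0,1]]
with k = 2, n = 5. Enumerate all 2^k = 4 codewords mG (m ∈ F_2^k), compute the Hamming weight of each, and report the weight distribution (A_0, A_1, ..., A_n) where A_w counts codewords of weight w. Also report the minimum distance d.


Weight distribution: A_0 = 1, A_2 = 2, A_4 = 1. Minimum distance d = 2.

Enumerate all 2^2 = 4 messages m ∈ F_2^2.
For each, compute codeword c = mG in F_2^5, then tally its weight.
  m = 00 → c = 00000, weight = 0.
  m = 10 → c = 01010, weight = 2.
  m = 01 → c = 10001, weight = 2.
  m = 11 → c = 11011, weight = 4.
Tally weights:
  weight 0: 1 codewords.
  weight 2: 2 codewords.
  weight 4: 1 codewords.
Minimum distance d = smallest w > 0 with A_w > 0 = 2.
Sanity: Σ A_w = 4 = 2^2 = 4 ✓.


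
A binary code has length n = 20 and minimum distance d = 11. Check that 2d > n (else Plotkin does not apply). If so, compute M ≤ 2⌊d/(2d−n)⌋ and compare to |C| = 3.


Plotkin bound M ≤ 10; given |C| = 3 ≤ bound (satisfied).

Check applicability: 2d = 22, n = 20.
2d − n = 2 > 0, so Plotkin applies.
Compute d/(2d−n) = 11/2 ≈ 5.5000.
⌊d/(2d−n)⌋ = 5.
Plotkin bound: M ≤ 2·5 = 10.
Given |C| = 3, check: satisfied.
This |C| is below the Plotkin bound.


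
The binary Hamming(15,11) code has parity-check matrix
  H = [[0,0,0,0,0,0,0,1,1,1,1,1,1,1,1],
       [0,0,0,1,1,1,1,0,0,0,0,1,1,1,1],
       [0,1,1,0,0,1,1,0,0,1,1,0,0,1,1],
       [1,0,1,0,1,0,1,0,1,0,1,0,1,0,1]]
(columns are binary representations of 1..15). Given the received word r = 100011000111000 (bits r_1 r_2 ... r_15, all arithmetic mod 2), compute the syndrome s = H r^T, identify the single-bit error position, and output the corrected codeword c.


s = (1, 1, 1, 1)^T, error position = 15, corrected codeword c = 100011000111001

Compute s = H r^T mod 2 one row at a time:
  s_1 = 0 + 0 + 1 + 1 + 1 + 0 + 0 + 0 = 3 ≡ 1 (mod 2).
  s_2 = 0 + 1 + 1 + 0 + 1 + 0 + 0 + 0 = 3 ≡ 1 (mod 2).
  s_3 = 0 + 0 + 1 + 0 + 1 + 1 + 0 + 0 = 3 ≡ 1 (mod 2).
  s_4 = 1 + 0 + 1 + 0 + 0 + 1 + 0 + 0 = 3 ≡ 1 (mod 2).
s = (1, 1, 1, 1)^T — this equals column 15 of H (binary 1111), so error is at position 15.
Correct: flip bit 15 of r = 100011000111000 to get c = 100011000111001.


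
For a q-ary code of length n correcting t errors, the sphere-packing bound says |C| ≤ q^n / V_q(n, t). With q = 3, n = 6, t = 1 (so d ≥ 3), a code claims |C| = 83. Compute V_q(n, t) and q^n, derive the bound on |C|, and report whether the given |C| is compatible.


V_q(n, t) = 13, q^n = 729, Hamming bound = 56, |C| = 83 > bound (violated).

Step 1: Compute V_q(n, t) = Σ_{j=0}^1 C(n, j) (q−1)^j.
  j = 0: C(6,0)·(2)^0 = 1·1 = 1.
  j = 1: C(6,1)·(2)^1 = 6·2 = 12.
  V_q(n, t) = 1 + 12 = 13.
Step 2: q^n = 3^6 = 729.
Step 3: Hamming bound ⌊q^n / V_q(n,t)⌋ = ⌊729/13⌋ = 56.
Step 4: Compare |C| = 83 to 56: violated.
The claimed |C| lies above the Hamming bound, so no 3-ary code of length 6 with d ≥ 3 can have 83 codewords.


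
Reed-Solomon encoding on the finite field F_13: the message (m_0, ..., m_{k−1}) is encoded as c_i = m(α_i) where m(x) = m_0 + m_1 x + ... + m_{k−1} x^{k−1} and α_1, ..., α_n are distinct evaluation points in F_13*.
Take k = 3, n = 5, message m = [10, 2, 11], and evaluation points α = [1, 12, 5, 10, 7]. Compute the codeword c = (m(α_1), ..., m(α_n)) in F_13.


c = [10, 6, 9, 12, 4]

Message polynomial: m(x) = 10 + 2·x + 11·x^2 (mod 13).
For each evaluation point α_i, compute m(α_i) mod 13:
  α_1 = 1: Horner steps 11 → 0 → 10, so m(1) = 10.
  α_2 = 12: Horner steps 11 → 4 → 6, so m(12) = 6.
  α_3 = 5: Horner steps 11 → 5 → 9, so m(5) = 9.
  α_4 = 10: Horner steps 11 → 8 → 12, so m(10) = 12.
  α_5 = 7: Horner steps 11 → 1 → 4, so m(7) = 4.
Codeword c = [10, 6, 9, 12, 4] ∈ F_13^5.


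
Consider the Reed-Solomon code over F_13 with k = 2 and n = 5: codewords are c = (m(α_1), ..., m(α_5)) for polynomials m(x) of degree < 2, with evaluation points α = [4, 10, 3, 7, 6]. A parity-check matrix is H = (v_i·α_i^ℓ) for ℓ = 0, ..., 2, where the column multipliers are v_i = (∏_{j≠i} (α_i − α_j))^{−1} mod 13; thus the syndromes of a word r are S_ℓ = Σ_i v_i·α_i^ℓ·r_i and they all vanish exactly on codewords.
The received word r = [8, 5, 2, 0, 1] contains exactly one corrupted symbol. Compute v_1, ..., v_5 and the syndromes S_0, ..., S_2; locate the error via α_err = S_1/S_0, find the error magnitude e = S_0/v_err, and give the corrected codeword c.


S = (3, 5, 4), error at position 5, error magnitude e = 7, c = [8, 5, 2, 0, 7].

Step 1: column multipliers v_i = (∏_{j≠i}(α_i − α_j))^{−1} mod 13.
  i = 1 (α = 4): (4−10)(4−3)(4−7)(4−6) = (−6)·1·(−3)·(−2) = −36 ≡ 3, so v_1 = 3^{−1} = 9 (mod 13).
  i = 2 (α = 10): (10−4)(10−3)(10−7)(10−6) = 6·7·3·4 = 504 ≡ 10, so v_2 = 10^{−1} = 4 (mod 13).
  i = 3 (α = 3): (3−4)(3−10)(3−7)(3−6) = (−1)·(−7)·(−4)·(−3) = 84 ≡ 6, so v_3 = 6^{−1} = 11 (mod 13).
  i = 4 (α = 7): (7−4)(7−10)(7−3)(7−6) = 3·(−3)·4·1 = −36 ≡ 3, so v_4 = 3^{−1} = 9 (mod 13).
  i = 5 (α = 6): (6−4)(6−10)(6−3)(6−7) = 2·(−4)·3·(−1) = 24 ≡ 11, so v_5 = 11^{−1} = 6 (mod 13).
  v = [9, 4, 11, 9, 6].
Step 2: syndromes of r = [8, 5, 2, 0, 1] (all sums mod 13).
  S_0 = Σ v_i r_i = 9·8 + 4·5 + 11·2 + 9·0 + 6·1 = 120 ≡ 3.
  S_1 = Σ v_i α_i r_i = 9·4·8 + 4·10·5 + 11·3·2 + 9·7·0 + 6·6·1 = 590 ≡ 5.
  α_i^2 mod 13 = [3, 9, 9, 10, 10].
  S_2 = Σ v_i α_i^2 r_i = 9·3·8 + 4·9·5 + 11·9·2 + 9·10·0 + 6·10·1 = 654 ≡ 4.
  S = (3, 5, 4) ≠ 0, so r is not a codeword (an error is present).
Step 3: locate the error. For a single error e at position i, S_ℓ = v_i·e·α_i^ℓ, so α_err = S_1/S_0.
  S_0^{−1} = 3^{−1} = 9 (mod 13), so α_err = 5·9 = 45 ≡ 6 = α_5. Error position i = 5.
  Consistency check: S_2/S_1 = 4·8 = 32 ≡ 6 = α_err ✓ (single-error assumption holds).
Step 4: error magnitude e = S_0/v_5 = S_0·∏_{j≠5}(α_5 − α_j) = 3·11 = 33 ≡ 7 (mod 13).
Step 5: correct position 5: c_5 = r_5 − e = 1 − 7 ≡ 7 (mod 13). Hence c = [8, 5, 2, 0, 7].
  Check: interpolating c through the α_i gives m(x) = 10 + 6·x (degree < 2) with m(α_i) = c_i for every i, so c is indeed a codeword.


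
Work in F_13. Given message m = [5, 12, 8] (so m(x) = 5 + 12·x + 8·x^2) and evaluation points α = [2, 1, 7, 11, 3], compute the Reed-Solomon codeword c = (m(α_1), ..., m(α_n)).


c = [9, 12, 0, 0, 9]

Message polynomial: m(x) = 5 + 12·x + 8·x^2 (mod 13).
For each evaluation point α_i, compute m(α_i) mod 13:
  α_1 = 2: Horner steps 8 → 2 → 9, so m(2) = 9.
  α_2 = 1: Horner steps 8 → 7 → 12, so m(1) = 12.
  α_3 = 7: Horner steps 8 → 3 → 0, so m(7) = 0.
  α_4 = 11: Horner steps 8 → 9 → 0, so m(11) = 0.
  α_5 = 3: Horner steps 8 → 10 → 9, so m(3) = 9.
Codeword c = [9, 12, 0, 0, 9] ∈ F_13^5.


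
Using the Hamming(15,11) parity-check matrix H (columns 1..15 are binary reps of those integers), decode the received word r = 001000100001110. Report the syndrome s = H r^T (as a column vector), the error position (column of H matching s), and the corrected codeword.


s = (1, 0, 1, 1)^T, error position = 11, corrected codeword c = 001000100011110

Compute s = H r^T mod 2 one row at a time:
  s_1 = 0 + 0 + 0 + 0 + 1 + 1 + 1 + 0 = 3 ≡ 1 (mod 2).
  s_2 = 0 + 0 + 0 + 1 + 1 + 1 + 1 + 0 = 4 ≡ 0 (mod 2).
  s_3 = 0 + 1 + 0 + 1 + 0 + 0 + 1 + 0 = 3 ≡ 1 (mod 2).
  s_4 = 0 + 1 + 0 + 1 + 0 + 0 + 1 + 0 = 3 ≡ 1 (mod 2).
s = (1, 0, 1, 1)^T — this equals column 11 of H (binary 1011), so error is at position 11.
Correct: flip bit 11 of r = 001000100001110 to get c = 001000100011110.


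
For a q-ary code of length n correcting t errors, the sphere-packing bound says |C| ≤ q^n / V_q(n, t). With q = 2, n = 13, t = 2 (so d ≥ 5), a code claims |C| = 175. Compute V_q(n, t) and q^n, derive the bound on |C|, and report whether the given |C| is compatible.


V_q(n, t) = 92, q^n = 8192, Hamming bound = 89, |C| = 175 > bound (violated).

Step 1: Compute V_q(n, t) = Σ_{j=0}^2 C(n, j) (q−1)^j.
  j = 0: C(13,0)·(1)^0 = 1·1 = 1.
  j = 1: C(13,1)·(1)^1 = 13·1 = 13.
  j = 2: C(13,2)·(1)^2 = 78·1 = 78.
  V_q(n, t) = 1 + 13 + 78 = 92.
Step 2: q^n = 2^13 = 8192.
Step 3: Hamming bound ⌊q^n / V_q(n,t)⌋ = ⌊8192/92⌋ = 89.
Step 4: Compare |C| = 175 to 89: violated.
The claimed |C| lies above the Hamming bound, so no 2-ary code of length 13 with d ≥ 5 can have 175 codewords.


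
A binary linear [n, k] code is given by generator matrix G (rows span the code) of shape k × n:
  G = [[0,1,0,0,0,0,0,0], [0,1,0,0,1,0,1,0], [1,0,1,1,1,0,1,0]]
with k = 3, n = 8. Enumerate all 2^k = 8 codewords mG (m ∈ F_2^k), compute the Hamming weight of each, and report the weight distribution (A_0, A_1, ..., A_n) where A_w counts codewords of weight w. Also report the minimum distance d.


Weight distribution: A_0 = 1, A_1 = 1, A_2 = 1, A_3 = 2, A_4 = 1, A_5 = 1, A_6 = 1. Minimum distance d = 1.

Enumerate all 2^3 = 8 messages m ∈ F_2^3.
For each, compute codeword c = mG in F_2^8, then tally its weight.
  m = 000 → c = 00000000, weight = 0.
  m = 100 → c = 01000000, weight = 1.
  m = 010 → c = 01001010, weight = 3.
  m = 110 → c = 00001010, weight = 2.
  m = 001 → c = 10111010, weight = 5.
  m = 101 → c = 11111010, weight = 6.
  m = 011 → c = 11110000, weight = 4.
  m = 111 → c = 10110000, weight = 3.
Tally weights:
  weight 0: 1 codewords.
  weight 1: 1 codewords.
  weight 2: 1 codewords.
  weight 3: 2 codewords.
  weight 4: 1 codewords.
  weight 5: 1 codewords.
  weight 6: 1 codewords.
Minimum distance d = smallest w > 0 with A_w > 0 = 1.
Sanity: Σ A_w = 8 = 2^3 = 8 ✓.


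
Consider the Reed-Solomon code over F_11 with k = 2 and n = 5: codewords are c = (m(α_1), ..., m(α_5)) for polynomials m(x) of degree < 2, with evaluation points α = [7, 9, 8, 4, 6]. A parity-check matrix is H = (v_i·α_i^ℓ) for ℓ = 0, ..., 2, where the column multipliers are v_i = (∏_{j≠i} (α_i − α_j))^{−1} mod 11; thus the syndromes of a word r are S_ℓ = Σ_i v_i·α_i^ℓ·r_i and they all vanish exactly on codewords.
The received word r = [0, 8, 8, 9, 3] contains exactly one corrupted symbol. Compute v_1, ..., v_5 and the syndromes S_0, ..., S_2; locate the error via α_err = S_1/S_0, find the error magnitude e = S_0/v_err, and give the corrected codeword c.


S = (10, 2, 7), error at position 2, error magnitude e = 3, c = [0, 5, 8, 9, 3].

Step 1: column multipliers v_i = (∏_{j≠i}(α_i − α_j))^{−1} mod 11.
  i = 1 (α = 7): (7−9)(7−8)(7−4)(7−6) = (−2)·(−1)·3·1 = 6 ≡ 6, so v_1 = 6^{−1} = 2 (mod 11).
  i = 2 (α = 9): (9−7)(9−8)(9−4)(9−6) = 2·1·5·3 = 30 ≡ 8, so v_2 = 8^{−1} = 7 (mod 11).
  i = 3 (α = 8): (8−7)(8−9)(8−4)(8−6) = 1·(−1)·4·2 = −8 ≡ 3, so v_3 = 3^{−1} = 4 (mod 11).
  i = 4 (α = 4): (4−7)(4−9)(4−8)(4−6) = (−3)·(−5)·(−4)·(−2) = 120 ≡ 10, so v_4 = 10^{−1} = 10 (mod 11).
  i = 5 (α = 6): (6−7)(6−9)(6−8)(6−4) = (−1)·(−3)·(−2)·2 = −12 ≡ 10, so v_5 = 10^{−1} = 10 (mod 11).
  v = [2, 7, 4, 10, 10].
Step 2: syndromes of r = [0, 8, 8, 9, 3] (all sums mod 11).
  S_0 = Σ v_i r_i = 2·0 + 7·8 + 4·8 + 10·9 + 10·3 = 208 ≡ 10.
  S_1 = Σ v_i α_i r_i = 2·7·0 + 7·9·8 + 4·8·8 + 10·4·9 + 10·6·3 = 1300 ≡ 2.
  α_i^2 mod 11 = [5, 4, 9, 5, 3].
  S_2 = Σ v_i α_i^2 r_i = 2·5·0 + 7·4·8 + 4·9·8 + 10·5·9 + 10·3·3 = 1052 ≡ 7.
  S = (10, 2, 7) ≠ 0, so r is not a codeword (an error is present).
Step 3: locate the error. For a single error e at position i, S_ℓ = v_i·e·α_i^ℓ, so α_err = S_1/S_0.
  S_0^{−1} = 10^{−1} = 10 (mod 11), so α_err = 2·10 = 20 ≡ 9 = α_2. Error position i = 2.
  Consistency check: S_2/S_1 = 7·6 = 42 ≡ 9 = α_err ✓ (single-error assumption holds).
Step 4: error magnitude e = S_0/v_2 = S_0·∏_{j≠2}(α_2 − α_j) = 10·8 = 80 ≡ 3 (mod 11).
Step 5: correct position 2: c_2 = r_2 − e = 8 − 3 ≡ 5 (mod 11). Hence c = [0, 5, 8, 9, 3].
  Check: interpolating c through the α_i gives m(x) = 10 + 8·x (degree < 2) with m(α_i) = c_i for every i, so c is indeed a codeword.


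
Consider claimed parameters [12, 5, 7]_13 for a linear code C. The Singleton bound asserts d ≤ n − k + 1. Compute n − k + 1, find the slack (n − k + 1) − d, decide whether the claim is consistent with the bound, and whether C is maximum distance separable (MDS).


Singleton RHS = n − k + 1 = 8, slack = 1, bound satisfied, not MDS.

Singleton bound: d ≤ n − k + 1.
Here n = 12, k = 5, so n − k + 1 = 8.
Given d = 7, check d ≤ 8: YES.
Slack = (n − k + 1) − d = 1.
The code is NOT MDS (slack = 1 > 0).
Description: the claimed parameters are [12, 5, 7]_13; such a code would be non-MDS.


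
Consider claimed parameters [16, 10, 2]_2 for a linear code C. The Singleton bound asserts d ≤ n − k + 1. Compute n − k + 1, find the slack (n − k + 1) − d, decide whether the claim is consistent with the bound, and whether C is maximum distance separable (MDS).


Singleton RHS = n − k + 1 = 7, slack = 5, bound satisfied, not MDS.

Singleton bound: d ≤ n − k + 1.
Here n = 16, k = 10, so n − k + 1 = 7.
Given d = 2, check d ≤ 7: YES.
Slack = (n − k + 1) − d = 5.
The code is NOT MDS (slack = 5 > 0).
Description: the claimed parameters are [16, 10, 2]_2; such a code would be non-MDS.


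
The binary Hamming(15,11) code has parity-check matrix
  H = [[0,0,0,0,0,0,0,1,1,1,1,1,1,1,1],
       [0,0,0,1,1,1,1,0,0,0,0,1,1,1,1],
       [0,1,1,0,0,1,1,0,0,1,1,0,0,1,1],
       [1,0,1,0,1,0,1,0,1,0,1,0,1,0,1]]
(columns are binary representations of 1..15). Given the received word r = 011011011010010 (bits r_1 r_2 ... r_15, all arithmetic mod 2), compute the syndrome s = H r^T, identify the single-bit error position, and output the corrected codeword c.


s = (0, 1, 1, 0)^T, error position = 6, corrected codeword c = 011010011010010

Compute s = H r^T mod 2 one row at a time:
  s_1 = 1 + 1 + 0 + 1 + 0 + 0 + 1 + 0 = 4 ≡ 0 (mod 2).
  s_2 = 0 + 1 + 1 + 0 + 0 + 0 + 1 + 0 = 3 ≡ 1 (mod 2).
  s_3 = 1 + 1 + 1 + 0 + 0 + 1 + 1 + 0 = 5 ≡ 1 (mod 2).
  s_4 = 0 + 1 + 1 + 0 + 1 + 1 + 0 + 0 = 4 ≡ 0 (mod 2).
s = (0, 1, 1, 0)^T — this equals column 6 of H (binary 0110), so error is at position 6.
Correct: flip bit 6 of r = 011011011010010 to get c = 011010011010010.


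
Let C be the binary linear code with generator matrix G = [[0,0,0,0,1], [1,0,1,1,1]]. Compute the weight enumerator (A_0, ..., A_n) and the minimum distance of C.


Weight distribution: A_0 = 1, A_1 = 1, A_3 = 1, A_4 = 1. Minimum distance d = 1.

Enumerate all 2^2 = 4 messages m ∈ F_2^2.
For each, compute codeword c = mG in F_2^5, then tally its weight.
  m = 00 → c = 00000, weight = 0.
  m = 10 → c = 00001, weight = 1.
  m = 01 → c = 10111, weight = 4.
  m = 11 → c = 10110, weight = 3.
Tally weights:
  weight 0: 1 codewords.
  weight 1: 1 codewords.
  weight 3: 1 codewords.
  weight 4: 1 codewords.
Minimum distance d = smallest w > 0 with A_w > 0 = 1.
Sanity: Σ A_w = 4 = 2^2 = 4 ✓.


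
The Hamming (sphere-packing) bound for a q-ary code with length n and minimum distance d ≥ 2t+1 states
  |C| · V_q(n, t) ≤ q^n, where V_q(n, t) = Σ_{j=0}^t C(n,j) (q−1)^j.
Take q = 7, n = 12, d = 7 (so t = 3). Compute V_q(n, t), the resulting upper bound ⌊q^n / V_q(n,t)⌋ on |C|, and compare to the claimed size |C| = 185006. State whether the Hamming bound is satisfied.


V_q(n, t) = 49969, q^n = 13841287201, Hamming bound = 276997, |C| = 185006 ≤ bound (satisfied).

Step 1: Compute V_q(n, t) = Σ_{j=0}^3 C(n, j) (q−1)^j.
  j = 0: C(12,0)·(6)^0 = 1·1 = 1.
  j = 1: C(12,1)·(6)^1 = 12·6 = 72.
  j = 2: C(12,2)·(6)^2 = 66·36 = 2376.
  j = 3: C(12,3)·(6)^3 = 220·216 = 47520.
  V_q(n, t) = 1 + 72 + 2376 + 47520 = 49969.
Step 2: q^n = 7^12 = 13841287201.
Step 3: Hamming bound ⌊q^n / V_q(n,t)⌋ = ⌊13841287201/49969⌋ = 276997.
Step 4: Compare |C| = 185006 to 276997: satisfied.
The claimed |C| lies below the Hamming bound.
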